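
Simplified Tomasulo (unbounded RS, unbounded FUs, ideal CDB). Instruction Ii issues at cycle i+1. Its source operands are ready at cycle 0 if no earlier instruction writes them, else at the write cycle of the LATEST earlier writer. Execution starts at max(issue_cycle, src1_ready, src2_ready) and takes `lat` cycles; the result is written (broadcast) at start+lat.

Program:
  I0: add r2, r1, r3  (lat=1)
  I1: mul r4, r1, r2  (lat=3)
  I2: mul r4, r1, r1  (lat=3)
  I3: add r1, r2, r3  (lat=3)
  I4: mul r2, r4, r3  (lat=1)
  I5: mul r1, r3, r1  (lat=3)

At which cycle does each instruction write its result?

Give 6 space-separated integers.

I0 add r2: issue@1 deps=(None,None) exec_start@1 write@2
I1 mul r4: issue@2 deps=(None,0) exec_start@2 write@5
I2 mul r4: issue@3 deps=(None,None) exec_start@3 write@6
I3 add r1: issue@4 deps=(0,None) exec_start@4 write@7
I4 mul r2: issue@5 deps=(2,None) exec_start@6 write@7
I5 mul r1: issue@6 deps=(None,3) exec_start@7 write@10

Answer: 2 5 6 7 7 10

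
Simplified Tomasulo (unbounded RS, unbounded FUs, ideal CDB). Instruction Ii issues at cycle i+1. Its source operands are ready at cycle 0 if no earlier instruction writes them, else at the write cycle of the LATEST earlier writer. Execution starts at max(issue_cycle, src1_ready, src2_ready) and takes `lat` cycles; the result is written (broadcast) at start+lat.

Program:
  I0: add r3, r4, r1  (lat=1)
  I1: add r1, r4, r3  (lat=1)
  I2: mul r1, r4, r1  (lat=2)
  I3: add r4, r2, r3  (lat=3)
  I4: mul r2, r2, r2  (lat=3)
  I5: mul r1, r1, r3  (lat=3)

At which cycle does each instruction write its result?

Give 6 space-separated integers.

I0 add r3: issue@1 deps=(None,None) exec_start@1 write@2
I1 add r1: issue@2 deps=(None,0) exec_start@2 write@3
I2 mul r1: issue@3 deps=(None,1) exec_start@3 write@5
I3 add r4: issue@4 deps=(None,0) exec_start@4 write@7
I4 mul r2: issue@5 deps=(None,None) exec_start@5 write@8
I5 mul r1: issue@6 deps=(2,0) exec_start@6 write@9

Answer: 2 3 5 7 8 9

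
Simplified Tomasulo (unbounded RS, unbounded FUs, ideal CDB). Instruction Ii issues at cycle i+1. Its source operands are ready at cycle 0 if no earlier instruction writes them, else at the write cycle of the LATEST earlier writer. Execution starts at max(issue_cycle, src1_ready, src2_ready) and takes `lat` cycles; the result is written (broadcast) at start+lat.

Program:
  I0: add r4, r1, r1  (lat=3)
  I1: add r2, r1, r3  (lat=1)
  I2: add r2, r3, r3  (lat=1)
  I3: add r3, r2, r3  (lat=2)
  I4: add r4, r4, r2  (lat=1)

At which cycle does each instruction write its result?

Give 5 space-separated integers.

I0 add r4: issue@1 deps=(None,None) exec_start@1 write@4
I1 add r2: issue@2 deps=(None,None) exec_start@2 write@3
I2 add r2: issue@3 deps=(None,None) exec_start@3 write@4
I3 add r3: issue@4 deps=(2,None) exec_start@4 write@6
I4 add r4: issue@5 deps=(0,2) exec_start@5 write@6

Answer: 4 3 4 6 6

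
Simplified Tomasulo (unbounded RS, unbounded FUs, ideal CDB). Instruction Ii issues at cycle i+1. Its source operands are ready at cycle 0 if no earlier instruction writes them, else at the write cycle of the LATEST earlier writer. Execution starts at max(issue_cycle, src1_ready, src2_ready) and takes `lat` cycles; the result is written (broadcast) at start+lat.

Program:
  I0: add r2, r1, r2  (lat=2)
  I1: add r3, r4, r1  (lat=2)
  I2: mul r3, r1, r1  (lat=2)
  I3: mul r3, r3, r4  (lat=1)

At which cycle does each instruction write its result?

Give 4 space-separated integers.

Answer: 3 4 5 6

Derivation:
I0 add r2: issue@1 deps=(None,None) exec_start@1 write@3
I1 add r3: issue@2 deps=(None,None) exec_start@2 write@4
I2 mul r3: issue@3 deps=(None,None) exec_start@3 write@5
I3 mul r3: issue@4 deps=(2,None) exec_start@5 write@6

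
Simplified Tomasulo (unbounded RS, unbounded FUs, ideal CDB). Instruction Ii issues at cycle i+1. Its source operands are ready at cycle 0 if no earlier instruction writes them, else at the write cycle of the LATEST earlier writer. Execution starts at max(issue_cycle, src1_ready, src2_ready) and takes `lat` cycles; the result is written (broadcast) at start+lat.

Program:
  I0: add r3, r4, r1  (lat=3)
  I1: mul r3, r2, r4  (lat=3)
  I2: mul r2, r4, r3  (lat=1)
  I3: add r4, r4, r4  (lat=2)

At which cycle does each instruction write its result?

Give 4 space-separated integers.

I0 add r3: issue@1 deps=(None,None) exec_start@1 write@4
I1 mul r3: issue@2 deps=(None,None) exec_start@2 write@5
I2 mul r2: issue@3 deps=(None,1) exec_start@5 write@6
I3 add r4: issue@4 deps=(None,None) exec_start@4 write@6

Answer: 4 5 6 6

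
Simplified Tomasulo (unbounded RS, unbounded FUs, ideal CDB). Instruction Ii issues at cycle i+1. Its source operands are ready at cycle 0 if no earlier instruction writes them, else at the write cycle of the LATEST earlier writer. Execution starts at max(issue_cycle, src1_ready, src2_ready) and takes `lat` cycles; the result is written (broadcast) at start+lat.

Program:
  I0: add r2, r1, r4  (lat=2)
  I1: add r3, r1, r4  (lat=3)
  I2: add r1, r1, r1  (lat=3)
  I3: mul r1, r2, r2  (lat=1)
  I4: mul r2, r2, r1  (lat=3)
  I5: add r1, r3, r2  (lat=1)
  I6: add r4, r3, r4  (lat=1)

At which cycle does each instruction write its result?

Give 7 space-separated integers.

Answer: 3 5 6 5 8 9 8

Derivation:
I0 add r2: issue@1 deps=(None,None) exec_start@1 write@3
I1 add r3: issue@2 deps=(None,None) exec_start@2 write@5
I2 add r1: issue@3 deps=(None,None) exec_start@3 write@6
I3 mul r1: issue@4 deps=(0,0) exec_start@4 write@5
I4 mul r2: issue@5 deps=(0,3) exec_start@5 write@8
I5 add r1: issue@6 deps=(1,4) exec_start@8 write@9
I6 add r4: issue@7 deps=(1,None) exec_start@7 write@8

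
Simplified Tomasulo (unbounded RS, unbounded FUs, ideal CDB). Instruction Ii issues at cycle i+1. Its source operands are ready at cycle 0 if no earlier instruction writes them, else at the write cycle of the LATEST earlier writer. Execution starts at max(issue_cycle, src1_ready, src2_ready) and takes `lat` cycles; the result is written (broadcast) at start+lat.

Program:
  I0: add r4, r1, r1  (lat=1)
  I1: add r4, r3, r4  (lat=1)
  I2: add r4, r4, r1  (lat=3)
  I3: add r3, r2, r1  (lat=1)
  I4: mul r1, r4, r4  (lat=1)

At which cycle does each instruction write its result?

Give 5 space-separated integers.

I0 add r4: issue@1 deps=(None,None) exec_start@1 write@2
I1 add r4: issue@2 deps=(None,0) exec_start@2 write@3
I2 add r4: issue@3 deps=(1,None) exec_start@3 write@6
I3 add r3: issue@4 deps=(None,None) exec_start@4 write@5
I4 mul r1: issue@5 deps=(2,2) exec_start@6 write@7

Answer: 2 3 6 5 7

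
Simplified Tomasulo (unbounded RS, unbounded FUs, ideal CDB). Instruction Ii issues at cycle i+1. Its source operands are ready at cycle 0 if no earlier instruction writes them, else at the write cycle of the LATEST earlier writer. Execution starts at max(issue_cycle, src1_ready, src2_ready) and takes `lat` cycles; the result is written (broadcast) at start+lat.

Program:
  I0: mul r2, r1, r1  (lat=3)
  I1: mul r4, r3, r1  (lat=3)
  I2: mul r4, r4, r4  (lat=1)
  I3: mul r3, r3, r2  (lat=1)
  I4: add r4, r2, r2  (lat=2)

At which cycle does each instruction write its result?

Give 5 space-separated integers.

I0 mul r2: issue@1 deps=(None,None) exec_start@1 write@4
I1 mul r4: issue@2 deps=(None,None) exec_start@2 write@5
I2 mul r4: issue@3 deps=(1,1) exec_start@5 write@6
I3 mul r3: issue@4 deps=(None,0) exec_start@4 write@5
I4 add r4: issue@5 deps=(0,0) exec_start@5 write@7

Answer: 4 5 6 5 7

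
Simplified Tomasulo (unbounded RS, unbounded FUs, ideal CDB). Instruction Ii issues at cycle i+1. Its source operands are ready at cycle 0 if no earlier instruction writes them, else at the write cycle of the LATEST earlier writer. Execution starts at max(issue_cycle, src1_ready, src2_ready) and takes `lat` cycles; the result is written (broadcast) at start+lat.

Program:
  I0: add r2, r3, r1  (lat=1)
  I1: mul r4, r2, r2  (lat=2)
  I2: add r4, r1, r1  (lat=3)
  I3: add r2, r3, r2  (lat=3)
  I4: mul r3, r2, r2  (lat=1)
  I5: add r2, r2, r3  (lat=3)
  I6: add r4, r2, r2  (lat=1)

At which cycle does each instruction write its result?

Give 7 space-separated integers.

I0 add r2: issue@1 deps=(None,None) exec_start@1 write@2
I1 mul r4: issue@2 deps=(0,0) exec_start@2 write@4
I2 add r4: issue@3 deps=(None,None) exec_start@3 write@6
I3 add r2: issue@4 deps=(None,0) exec_start@4 write@7
I4 mul r3: issue@5 deps=(3,3) exec_start@7 write@8
I5 add r2: issue@6 deps=(3,4) exec_start@8 write@11
I6 add r4: issue@7 deps=(5,5) exec_start@11 write@12

Answer: 2 4 6 7 8 11 12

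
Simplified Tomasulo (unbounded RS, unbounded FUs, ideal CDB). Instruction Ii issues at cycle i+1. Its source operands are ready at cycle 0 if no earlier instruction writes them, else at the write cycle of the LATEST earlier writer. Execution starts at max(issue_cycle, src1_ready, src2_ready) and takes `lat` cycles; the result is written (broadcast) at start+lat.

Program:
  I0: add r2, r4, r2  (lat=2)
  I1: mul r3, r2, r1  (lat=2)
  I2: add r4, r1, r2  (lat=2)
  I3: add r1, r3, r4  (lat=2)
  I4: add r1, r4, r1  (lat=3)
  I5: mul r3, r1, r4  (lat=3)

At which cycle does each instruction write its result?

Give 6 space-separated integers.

Answer: 3 5 5 7 10 13

Derivation:
I0 add r2: issue@1 deps=(None,None) exec_start@1 write@3
I1 mul r3: issue@2 deps=(0,None) exec_start@3 write@5
I2 add r4: issue@3 deps=(None,0) exec_start@3 write@5
I3 add r1: issue@4 deps=(1,2) exec_start@5 write@7
I4 add r1: issue@5 deps=(2,3) exec_start@7 write@10
I5 mul r3: issue@6 deps=(4,2) exec_start@10 write@13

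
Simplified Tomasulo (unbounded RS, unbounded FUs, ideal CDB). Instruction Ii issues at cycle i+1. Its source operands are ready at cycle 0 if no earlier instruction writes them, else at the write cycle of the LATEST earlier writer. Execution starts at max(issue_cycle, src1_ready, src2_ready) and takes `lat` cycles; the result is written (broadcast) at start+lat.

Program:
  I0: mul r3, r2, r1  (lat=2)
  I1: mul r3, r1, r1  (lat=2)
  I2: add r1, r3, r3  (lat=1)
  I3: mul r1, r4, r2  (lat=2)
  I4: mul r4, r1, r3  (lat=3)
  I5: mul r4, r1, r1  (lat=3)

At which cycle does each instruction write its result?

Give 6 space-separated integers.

Answer: 3 4 5 6 9 9

Derivation:
I0 mul r3: issue@1 deps=(None,None) exec_start@1 write@3
I1 mul r3: issue@2 deps=(None,None) exec_start@2 write@4
I2 add r1: issue@3 deps=(1,1) exec_start@4 write@5
I3 mul r1: issue@4 deps=(None,None) exec_start@4 write@6
I4 mul r4: issue@5 deps=(3,1) exec_start@6 write@9
I5 mul r4: issue@6 deps=(3,3) exec_start@6 write@9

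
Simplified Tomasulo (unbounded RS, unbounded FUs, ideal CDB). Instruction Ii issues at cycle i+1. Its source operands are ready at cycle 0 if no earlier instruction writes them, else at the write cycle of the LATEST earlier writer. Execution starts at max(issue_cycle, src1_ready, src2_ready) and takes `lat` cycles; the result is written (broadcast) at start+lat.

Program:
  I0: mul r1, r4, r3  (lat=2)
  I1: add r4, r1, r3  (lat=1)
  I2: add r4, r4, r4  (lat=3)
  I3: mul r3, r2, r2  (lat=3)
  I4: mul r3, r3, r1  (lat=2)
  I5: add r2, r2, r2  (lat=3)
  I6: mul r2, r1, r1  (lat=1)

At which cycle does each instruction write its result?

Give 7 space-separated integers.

Answer: 3 4 7 7 9 9 8

Derivation:
I0 mul r1: issue@1 deps=(None,None) exec_start@1 write@3
I1 add r4: issue@2 deps=(0,None) exec_start@3 write@4
I2 add r4: issue@3 deps=(1,1) exec_start@4 write@7
I3 mul r3: issue@4 deps=(None,None) exec_start@4 write@7
I4 mul r3: issue@5 deps=(3,0) exec_start@7 write@9
I5 add r2: issue@6 deps=(None,None) exec_start@6 write@9
I6 mul r2: issue@7 deps=(0,0) exec_start@7 write@8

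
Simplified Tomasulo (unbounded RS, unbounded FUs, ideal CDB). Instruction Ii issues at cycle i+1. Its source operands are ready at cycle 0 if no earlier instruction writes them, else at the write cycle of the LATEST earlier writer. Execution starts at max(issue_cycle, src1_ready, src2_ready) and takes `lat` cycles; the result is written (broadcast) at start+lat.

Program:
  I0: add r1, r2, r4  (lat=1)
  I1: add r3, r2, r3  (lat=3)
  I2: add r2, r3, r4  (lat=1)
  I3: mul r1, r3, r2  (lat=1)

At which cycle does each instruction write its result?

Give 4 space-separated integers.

I0 add r1: issue@1 deps=(None,None) exec_start@1 write@2
I1 add r3: issue@2 deps=(None,None) exec_start@2 write@5
I2 add r2: issue@3 deps=(1,None) exec_start@5 write@6
I3 mul r1: issue@4 deps=(1,2) exec_start@6 write@7

Answer: 2 5 6 7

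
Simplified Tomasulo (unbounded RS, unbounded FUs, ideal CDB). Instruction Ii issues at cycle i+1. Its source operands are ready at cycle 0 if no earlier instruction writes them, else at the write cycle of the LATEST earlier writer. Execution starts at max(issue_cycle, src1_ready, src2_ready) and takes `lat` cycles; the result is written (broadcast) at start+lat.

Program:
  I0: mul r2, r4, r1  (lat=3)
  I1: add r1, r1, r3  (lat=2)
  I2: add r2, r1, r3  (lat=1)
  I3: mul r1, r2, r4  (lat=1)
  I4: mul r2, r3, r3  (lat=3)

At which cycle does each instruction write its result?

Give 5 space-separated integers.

Answer: 4 4 5 6 8

Derivation:
I0 mul r2: issue@1 deps=(None,None) exec_start@1 write@4
I1 add r1: issue@2 deps=(None,None) exec_start@2 write@4
I2 add r2: issue@3 deps=(1,None) exec_start@4 write@5
I3 mul r1: issue@4 deps=(2,None) exec_start@5 write@6
I4 mul r2: issue@5 deps=(None,None) exec_start@5 write@8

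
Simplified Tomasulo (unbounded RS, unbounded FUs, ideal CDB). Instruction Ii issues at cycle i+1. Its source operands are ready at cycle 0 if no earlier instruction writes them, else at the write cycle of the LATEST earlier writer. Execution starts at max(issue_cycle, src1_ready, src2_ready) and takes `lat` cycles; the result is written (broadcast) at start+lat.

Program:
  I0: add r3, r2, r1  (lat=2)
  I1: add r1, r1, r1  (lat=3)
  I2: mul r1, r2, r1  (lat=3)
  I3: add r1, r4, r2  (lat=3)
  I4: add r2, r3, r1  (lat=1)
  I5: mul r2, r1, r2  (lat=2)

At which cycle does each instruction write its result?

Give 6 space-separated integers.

I0 add r3: issue@1 deps=(None,None) exec_start@1 write@3
I1 add r1: issue@2 deps=(None,None) exec_start@2 write@5
I2 mul r1: issue@3 deps=(None,1) exec_start@5 write@8
I3 add r1: issue@4 deps=(None,None) exec_start@4 write@7
I4 add r2: issue@5 deps=(0,3) exec_start@7 write@8
I5 mul r2: issue@6 deps=(3,4) exec_start@8 write@10

Answer: 3 5 8 7 8 10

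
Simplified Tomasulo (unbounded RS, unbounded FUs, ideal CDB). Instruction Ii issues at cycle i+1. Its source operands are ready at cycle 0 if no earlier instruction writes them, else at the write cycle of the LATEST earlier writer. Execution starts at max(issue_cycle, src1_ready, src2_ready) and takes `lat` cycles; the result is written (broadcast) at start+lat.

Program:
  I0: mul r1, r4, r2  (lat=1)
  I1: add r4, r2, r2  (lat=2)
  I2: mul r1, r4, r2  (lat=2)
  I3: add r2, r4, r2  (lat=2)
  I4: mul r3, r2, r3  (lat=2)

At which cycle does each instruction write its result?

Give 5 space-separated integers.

I0 mul r1: issue@1 deps=(None,None) exec_start@1 write@2
I1 add r4: issue@2 deps=(None,None) exec_start@2 write@4
I2 mul r1: issue@3 deps=(1,None) exec_start@4 write@6
I3 add r2: issue@4 deps=(1,None) exec_start@4 write@6
I4 mul r3: issue@5 deps=(3,None) exec_start@6 write@8

Answer: 2 4 6 6 8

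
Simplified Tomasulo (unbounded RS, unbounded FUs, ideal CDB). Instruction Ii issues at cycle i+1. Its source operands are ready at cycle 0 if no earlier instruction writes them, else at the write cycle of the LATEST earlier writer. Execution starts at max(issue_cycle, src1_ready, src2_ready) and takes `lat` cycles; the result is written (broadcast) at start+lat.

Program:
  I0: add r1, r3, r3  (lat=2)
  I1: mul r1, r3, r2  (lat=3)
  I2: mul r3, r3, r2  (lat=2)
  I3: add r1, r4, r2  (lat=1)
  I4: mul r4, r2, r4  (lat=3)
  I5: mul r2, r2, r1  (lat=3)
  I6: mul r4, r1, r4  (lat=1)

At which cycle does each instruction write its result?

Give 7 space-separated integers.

I0 add r1: issue@1 deps=(None,None) exec_start@1 write@3
I1 mul r1: issue@2 deps=(None,None) exec_start@2 write@5
I2 mul r3: issue@3 deps=(None,None) exec_start@3 write@5
I3 add r1: issue@4 deps=(None,None) exec_start@4 write@5
I4 mul r4: issue@5 deps=(None,None) exec_start@5 write@8
I5 mul r2: issue@6 deps=(None,3) exec_start@6 write@9
I6 mul r4: issue@7 deps=(3,4) exec_start@8 write@9

Answer: 3 5 5 5 8 9 9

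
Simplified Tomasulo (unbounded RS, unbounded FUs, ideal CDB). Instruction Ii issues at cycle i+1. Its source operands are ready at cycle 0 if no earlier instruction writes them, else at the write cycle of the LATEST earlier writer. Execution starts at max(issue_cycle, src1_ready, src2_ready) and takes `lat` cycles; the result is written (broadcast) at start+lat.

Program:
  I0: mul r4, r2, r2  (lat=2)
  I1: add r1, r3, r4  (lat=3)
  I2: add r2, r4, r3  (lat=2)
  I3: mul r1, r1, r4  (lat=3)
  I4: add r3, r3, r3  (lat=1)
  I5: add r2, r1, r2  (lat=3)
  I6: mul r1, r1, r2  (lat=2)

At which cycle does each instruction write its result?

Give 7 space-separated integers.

Answer: 3 6 5 9 6 12 14

Derivation:
I0 mul r4: issue@1 deps=(None,None) exec_start@1 write@3
I1 add r1: issue@2 deps=(None,0) exec_start@3 write@6
I2 add r2: issue@3 deps=(0,None) exec_start@3 write@5
I3 mul r1: issue@4 deps=(1,0) exec_start@6 write@9
I4 add r3: issue@5 deps=(None,None) exec_start@5 write@6
I5 add r2: issue@6 deps=(3,2) exec_start@9 write@12
I6 mul r1: issue@7 deps=(3,5) exec_start@12 write@14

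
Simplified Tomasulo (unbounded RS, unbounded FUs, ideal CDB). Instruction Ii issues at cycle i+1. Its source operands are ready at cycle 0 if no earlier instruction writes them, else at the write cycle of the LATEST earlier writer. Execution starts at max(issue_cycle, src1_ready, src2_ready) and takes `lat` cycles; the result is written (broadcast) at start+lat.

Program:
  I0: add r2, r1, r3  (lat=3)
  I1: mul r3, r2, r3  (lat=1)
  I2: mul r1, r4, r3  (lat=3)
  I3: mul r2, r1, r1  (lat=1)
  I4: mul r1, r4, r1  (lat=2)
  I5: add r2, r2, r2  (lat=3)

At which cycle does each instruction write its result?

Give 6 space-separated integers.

Answer: 4 5 8 9 10 12

Derivation:
I0 add r2: issue@1 deps=(None,None) exec_start@1 write@4
I1 mul r3: issue@2 deps=(0,None) exec_start@4 write@5
I2 mul r1: issue@3 deps=(None,1) exec_start@5 write@8
I3 mul r2: issue@4 deps=(2,2) exec_start@8 write@9
I4 mul r1: issue@5 deps=(None,2) exec_start@8 write@10
I5 add r2: issue@6 deps=(3,3) exec_start@9 write@12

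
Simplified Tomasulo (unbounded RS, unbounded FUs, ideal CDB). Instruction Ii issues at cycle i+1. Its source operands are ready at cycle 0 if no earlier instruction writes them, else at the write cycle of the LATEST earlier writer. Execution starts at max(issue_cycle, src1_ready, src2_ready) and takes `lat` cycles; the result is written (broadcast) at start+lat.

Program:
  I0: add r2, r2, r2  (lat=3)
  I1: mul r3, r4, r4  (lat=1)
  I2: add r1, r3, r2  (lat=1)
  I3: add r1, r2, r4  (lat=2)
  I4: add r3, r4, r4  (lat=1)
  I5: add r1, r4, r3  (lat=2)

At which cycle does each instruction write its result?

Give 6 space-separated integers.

I0 add r2: issue@1 deps=(None,None) exec_start@1 write@4
I1 mul r3: issue@2 deps=(None,None) exec_start@2 write@3
I2 add r1: issue@3 deps=(1,0) exec_start@4 write@5
I3 add r1: issue@4 deps=(0,None) exec_start@4 write@6
I4 add r3: issue@5 deps=(None,None) exec_start@5 write@6
I5 add r1: issue@6 deps=(None,4) exec_start@6 write@8

Answer: 4 3 5 6 6 8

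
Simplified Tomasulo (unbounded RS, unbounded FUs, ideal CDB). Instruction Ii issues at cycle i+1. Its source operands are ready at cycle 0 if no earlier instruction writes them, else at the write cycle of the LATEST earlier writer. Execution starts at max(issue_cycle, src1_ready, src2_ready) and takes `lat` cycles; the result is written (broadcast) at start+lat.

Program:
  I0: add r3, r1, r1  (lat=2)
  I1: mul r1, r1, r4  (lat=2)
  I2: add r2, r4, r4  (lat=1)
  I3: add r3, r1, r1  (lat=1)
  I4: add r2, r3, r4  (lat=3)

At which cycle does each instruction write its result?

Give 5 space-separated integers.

I0 add r3: issue@1 deps=(None,None) exec_start@1 write@3
I1 mul r1: issue@2 deps=(None,None) exec_start@2 write@4
I2 add r2: issue@3 deps=(None,None) exec_start@3 write@4
I3 add r3: issue@4 deps=(1,1) exec_start@4 write@5
I4 add r2: issue@5 deps=(3,None) exec_start@5 write@8

Answer: 3 4 4 5 8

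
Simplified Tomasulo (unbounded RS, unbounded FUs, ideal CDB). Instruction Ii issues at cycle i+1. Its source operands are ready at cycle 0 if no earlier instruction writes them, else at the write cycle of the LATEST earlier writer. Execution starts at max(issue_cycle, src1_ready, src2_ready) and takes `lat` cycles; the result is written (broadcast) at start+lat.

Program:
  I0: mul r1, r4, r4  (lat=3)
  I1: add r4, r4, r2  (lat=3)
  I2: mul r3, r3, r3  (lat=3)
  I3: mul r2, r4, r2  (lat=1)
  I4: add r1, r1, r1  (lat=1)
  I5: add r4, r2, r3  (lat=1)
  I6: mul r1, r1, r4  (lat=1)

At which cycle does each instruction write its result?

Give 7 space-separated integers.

Answer: 4 5 6 6 6 7 8

Derivation:
I0 mul r1: issue@1 deps=(None,None) exec_start@1 write@4
I1 add r4: issue@2 deps=(None,None) exec_start@2 write@5
I2 mul r3: issue@3 deps=(None,None) exec_start@3 write@6
I3 mul r2: issue@4 deps=(1,None) exec_start@5 write@6
I4 add r1: issue@5 deps=(0,0) exec_start@5 write@6
I5 add r4: issue@6 deps=(3,2) exec_start@6 write@7
I6 mul r1: issue@7 deps=(4,5) exec_start@7 write@8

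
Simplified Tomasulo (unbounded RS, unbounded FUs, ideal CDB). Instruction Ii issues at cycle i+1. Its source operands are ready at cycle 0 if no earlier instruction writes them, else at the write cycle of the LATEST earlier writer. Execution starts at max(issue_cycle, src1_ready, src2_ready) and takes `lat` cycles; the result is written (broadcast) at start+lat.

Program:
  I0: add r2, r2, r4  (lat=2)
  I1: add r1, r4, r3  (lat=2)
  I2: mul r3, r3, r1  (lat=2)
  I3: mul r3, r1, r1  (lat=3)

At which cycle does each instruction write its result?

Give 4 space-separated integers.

I0 add r2: issue@1 deps=(None,None) exec_start@1 write@3
I1 add r1: issue@2 deps=(None,None) exec_start@2 write@4
I2 mul r3: issue@3 deps=(None,1) exec_start@4 write@6
I3 mul r3: issue@4 deps=(1,1) exec_start@4 write@7

Answer: 3 4 6 7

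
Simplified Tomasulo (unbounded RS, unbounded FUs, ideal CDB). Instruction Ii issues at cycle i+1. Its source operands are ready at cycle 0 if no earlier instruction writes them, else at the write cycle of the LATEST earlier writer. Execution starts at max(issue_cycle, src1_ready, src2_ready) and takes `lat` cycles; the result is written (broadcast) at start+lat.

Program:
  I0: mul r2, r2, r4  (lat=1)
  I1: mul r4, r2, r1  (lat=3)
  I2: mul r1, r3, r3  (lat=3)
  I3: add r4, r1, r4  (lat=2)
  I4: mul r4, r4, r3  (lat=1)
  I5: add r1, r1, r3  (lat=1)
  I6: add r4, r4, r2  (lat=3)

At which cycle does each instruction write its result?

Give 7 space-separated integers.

Answer: 2 5 6 8 9 7 12

Derivation:
I0 mul r2: issue@1 deps=(None,None) exec_start@1 write@2
I1 mul r4: issue@2 deps=(0,None) exec_start@2 write@5
I2 mul r1: issue@3 deps=(None,None) exec_start@3 write@6
I3 add r4: issue@4 deps=(2,1) exec_start@6 write@8
I4 mul r4: issue@5 deps=(3,None) exec_start@8 write@9
I5 add r1: issue@6 deps=(2,None) exec_start@6 write@7
I6 add r4: issue@7 deps=(4,0) exec_start@9 write@12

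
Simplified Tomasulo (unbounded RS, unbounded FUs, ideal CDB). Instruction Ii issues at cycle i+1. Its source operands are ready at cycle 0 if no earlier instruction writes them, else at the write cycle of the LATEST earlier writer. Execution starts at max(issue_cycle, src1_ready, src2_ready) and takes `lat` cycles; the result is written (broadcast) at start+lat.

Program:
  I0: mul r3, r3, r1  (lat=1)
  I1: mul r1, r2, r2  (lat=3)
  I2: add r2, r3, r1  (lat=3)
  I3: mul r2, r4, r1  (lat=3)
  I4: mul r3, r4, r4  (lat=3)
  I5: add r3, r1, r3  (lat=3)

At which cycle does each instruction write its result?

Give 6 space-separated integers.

Answer: 2 5 8 8 8 11

Derivation:
I0 mul r3: issue@1 deps=(None,None) exec_start@1 write@2
I1 mul r1: issue@2 deps=(None,None) exec_start@2 write@5
I2 add r2: issue@3 deps=(0,1) exec_start@5 write@8
I3 mul r2: issue@4 deps=(None,1) exec_start@5 write@8
I4 mul r3: issue@5 deps=(None,None) exec_start@5 write@8
I5 add r3: issue@6 deps=(1,4) exec_start@8 write@11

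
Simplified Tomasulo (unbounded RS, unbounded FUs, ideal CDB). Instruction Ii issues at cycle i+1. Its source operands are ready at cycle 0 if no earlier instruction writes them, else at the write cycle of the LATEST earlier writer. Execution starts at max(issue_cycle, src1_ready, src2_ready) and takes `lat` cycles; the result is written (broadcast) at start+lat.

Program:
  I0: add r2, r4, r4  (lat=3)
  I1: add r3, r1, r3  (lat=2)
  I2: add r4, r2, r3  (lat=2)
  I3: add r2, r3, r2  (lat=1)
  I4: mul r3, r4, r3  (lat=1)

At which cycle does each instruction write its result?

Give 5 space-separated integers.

Answer: 4 4 6 5 7

Derivation:
I0 add r2: issue@1 deps=(None,None) exec_start@1 write@4
I1 add r3: issue@2 deps=(None,None) exec_start@2 write@4
I2 add r4: issue@3 deps=(0,1) exec_start@4 write@6
I3 add r2: issue@4 deps=(1,0) exec_start@4 write@5
I4 mul r3: issue@5 deps=(2,1) exec_start@6 write@7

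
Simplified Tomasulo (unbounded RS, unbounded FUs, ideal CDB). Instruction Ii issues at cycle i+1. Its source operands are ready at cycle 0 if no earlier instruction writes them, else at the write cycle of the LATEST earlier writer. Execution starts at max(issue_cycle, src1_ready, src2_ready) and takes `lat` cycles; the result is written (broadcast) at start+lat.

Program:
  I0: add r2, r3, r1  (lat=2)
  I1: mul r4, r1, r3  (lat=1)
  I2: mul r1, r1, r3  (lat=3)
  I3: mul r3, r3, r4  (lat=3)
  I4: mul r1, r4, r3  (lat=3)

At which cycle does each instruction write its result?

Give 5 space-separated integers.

Answer: 3 3 6 7 10

Derivation:
I0 add r2: issue@1 deps=(None,None) exec_start@1 write@3
I1 mul r4: issue@2 deps=(None,None) exec_start@2 write@3
I2 mul r1: issue@3 deps=(None,None) exec_start@3 write@6
I3 mul r3: issue@4 deps=(None,1) exec_start@4 write@7
I4 mul r1: issue@5 deps=(1,3) exec_start@7 write@10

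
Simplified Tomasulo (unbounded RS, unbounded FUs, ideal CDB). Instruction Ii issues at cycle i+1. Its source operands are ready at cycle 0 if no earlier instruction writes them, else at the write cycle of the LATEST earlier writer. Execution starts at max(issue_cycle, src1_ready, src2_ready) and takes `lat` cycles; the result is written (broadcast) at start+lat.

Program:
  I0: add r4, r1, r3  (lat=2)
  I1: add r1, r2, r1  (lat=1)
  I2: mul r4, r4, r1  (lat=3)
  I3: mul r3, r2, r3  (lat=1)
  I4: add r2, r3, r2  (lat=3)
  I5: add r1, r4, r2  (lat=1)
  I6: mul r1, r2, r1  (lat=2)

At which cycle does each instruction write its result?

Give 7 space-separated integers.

Answer: 3 3 6 5 8 9 11

Derivation:
I0 add r4: issue@1 deps=(None,None) exec_start@1 write@3
I1 add r1: issue@2 deps=(None,None) exec_start@2 write@3
I2 mul r4: issue@3 deps=(0,1) exec_start@3 write@6
I3 mul r3: issue@4 deps=(None,None) exec_start@4 write@5
I4 add r2: issue@5 deps=(3,None) exec_start@5 write@8
I5 add r1: issue@6 deps=(2,4) exec_start@8 write@9
I6 mul r1: issue@7 deps=(4,5) exec_start@9 write@11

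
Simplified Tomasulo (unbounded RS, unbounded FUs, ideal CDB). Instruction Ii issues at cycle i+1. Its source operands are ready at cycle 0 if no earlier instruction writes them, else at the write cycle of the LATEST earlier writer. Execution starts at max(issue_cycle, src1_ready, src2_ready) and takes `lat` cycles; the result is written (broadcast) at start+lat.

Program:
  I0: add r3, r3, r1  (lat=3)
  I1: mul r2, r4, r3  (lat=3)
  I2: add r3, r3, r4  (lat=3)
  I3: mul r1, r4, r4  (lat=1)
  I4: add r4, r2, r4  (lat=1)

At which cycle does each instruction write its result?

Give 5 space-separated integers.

I0 add r3: issue@1 deps=(None,None) exec_start@1 write@4
I1 mul r2: issue@2 deps=(None,0) exec_start@4 write@7
I2 add r3: issue@3 deps=(0,None) exec_start@4 write@7
I3 mul r1: issue@4 deps=(None,None) exec_start@4 write@5
I4 add r4: issue@5 deps=(1,None) exec_start@7 write@8

Answer: 4 7 7 5 8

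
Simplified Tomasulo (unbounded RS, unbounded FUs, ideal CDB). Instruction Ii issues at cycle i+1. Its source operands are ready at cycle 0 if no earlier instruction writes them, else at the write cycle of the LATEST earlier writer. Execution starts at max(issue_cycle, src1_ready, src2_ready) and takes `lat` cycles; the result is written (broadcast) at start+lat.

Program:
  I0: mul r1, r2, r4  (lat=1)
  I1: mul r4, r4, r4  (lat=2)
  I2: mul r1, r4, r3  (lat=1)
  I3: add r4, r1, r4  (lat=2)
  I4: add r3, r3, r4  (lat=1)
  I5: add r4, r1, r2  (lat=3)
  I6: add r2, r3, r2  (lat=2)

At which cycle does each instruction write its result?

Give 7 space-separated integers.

Answer: 2 4 5 7 8 9 10

Derivation:
I0 mul r1: issue@1 deps=(None,None) exec_start@1 write@2
I1 mul r4: issue@2 deps=(None,None) exec_start@2 write@4
I2 mul r1: issue@3 deps=(1,None) exec_start@4 write@5
I3 add r4: issue@4 deps=(2,1) exec_start@5 write@7
I4 add r3: issue@5 deps=(None,3) exec_start@7 write@8
I5 add r4: issue@6 deps=(2,None) exec_start@6 write@9
I6 add r2: issue@7 deps=(4,None) exec_start@8 write@10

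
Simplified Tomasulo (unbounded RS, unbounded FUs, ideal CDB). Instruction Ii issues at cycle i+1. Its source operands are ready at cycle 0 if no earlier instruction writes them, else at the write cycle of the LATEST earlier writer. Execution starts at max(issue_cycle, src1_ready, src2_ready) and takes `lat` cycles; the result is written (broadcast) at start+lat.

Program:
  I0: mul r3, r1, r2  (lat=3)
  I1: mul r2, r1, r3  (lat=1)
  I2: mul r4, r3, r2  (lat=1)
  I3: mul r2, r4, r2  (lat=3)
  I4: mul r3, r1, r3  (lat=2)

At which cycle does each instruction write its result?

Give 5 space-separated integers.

I0 mul r3: issue@1 deps=(None,None) exec_start@1 write@4
I1 mul r2: issue@2 deps=(None,0) exec_start@4 write@5
I2 mul r4: issue@3 deps=(0,1) exec_start@5 write@6
I3 mul r2: issue@4 deps=(2,1) exec_start@6 write@9
I4 mul r3: issue@5 deps=(None,0) exec_start@5 write@7

Answer: 4 5 6 9 7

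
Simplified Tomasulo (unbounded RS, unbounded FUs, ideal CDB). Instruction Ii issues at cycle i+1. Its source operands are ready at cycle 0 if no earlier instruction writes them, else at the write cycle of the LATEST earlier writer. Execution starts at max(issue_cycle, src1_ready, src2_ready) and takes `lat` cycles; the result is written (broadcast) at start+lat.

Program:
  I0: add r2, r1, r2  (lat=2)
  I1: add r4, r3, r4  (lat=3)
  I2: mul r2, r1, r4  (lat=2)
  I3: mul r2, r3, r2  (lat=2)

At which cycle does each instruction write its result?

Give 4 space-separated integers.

Answer: 3 5 7 9

Derivation:
I0 add r2: issue@1 deps=(None,None) exec_start@1 write@3
I1 add r4: issue@2 deps=(None,None) exec_start@2 write@5
I2 mul r2: issue@3 deps=(None,1) exec_start@5 write@7
I3 mul r2: issue@4 deps=(None,2) exec_start@7 write@9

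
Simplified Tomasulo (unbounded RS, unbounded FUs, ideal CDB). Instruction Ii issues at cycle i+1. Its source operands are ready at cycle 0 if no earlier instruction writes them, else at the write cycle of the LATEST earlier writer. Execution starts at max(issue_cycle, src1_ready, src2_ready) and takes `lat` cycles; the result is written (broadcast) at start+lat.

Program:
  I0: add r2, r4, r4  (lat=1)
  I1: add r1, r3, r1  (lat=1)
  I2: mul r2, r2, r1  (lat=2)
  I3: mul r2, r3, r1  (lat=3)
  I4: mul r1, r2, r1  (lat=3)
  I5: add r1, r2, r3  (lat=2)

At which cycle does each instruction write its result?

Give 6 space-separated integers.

I0 add r2: issue@1 deps=(None,None) exec_start@1 write@2
I1 add r1: issue@2 deps=(None,None) exec_start@2 write@3
I2 mul r2: issue@3 deps=(0,1) exec_start@3 write@5
I3 mul r2: issue@4 deps=(None,1) exec_start@4 write@7
I4 mul r1: issue@5 deps=(3,1) exec_start@7 write@10
I5 add r1: issue@6 deps=(3,None) exec_start@7 write@9

Answer: 2 3 5 7 10 9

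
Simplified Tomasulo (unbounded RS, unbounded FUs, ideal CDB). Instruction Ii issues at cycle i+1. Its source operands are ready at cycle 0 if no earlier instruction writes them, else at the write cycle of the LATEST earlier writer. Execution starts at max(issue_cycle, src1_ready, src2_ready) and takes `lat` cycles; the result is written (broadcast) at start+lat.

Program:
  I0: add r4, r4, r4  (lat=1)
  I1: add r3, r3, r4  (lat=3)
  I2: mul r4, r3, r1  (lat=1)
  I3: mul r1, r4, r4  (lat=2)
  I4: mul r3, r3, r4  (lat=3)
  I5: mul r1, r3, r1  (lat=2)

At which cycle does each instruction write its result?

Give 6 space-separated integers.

I0 add r4: issue@1 deps=(None,None) exec_start@1 write@2
I1 add r3: issue@2 deps=(None,0) exec_start@2 write@5
I2 mul r4: issue@3 deps=(1,None) exec_start@5 write@6
I3 mul r1: issue@4 deps=(2,2) exec_start@6 write@8
I4 mul r3: issue@5 deps=(1,2) exec_start@6 write@9
I5 mul r1: issue@6 deps=(4,3) exec_start@9 write@11

Answer: 2 5 6 8 9 11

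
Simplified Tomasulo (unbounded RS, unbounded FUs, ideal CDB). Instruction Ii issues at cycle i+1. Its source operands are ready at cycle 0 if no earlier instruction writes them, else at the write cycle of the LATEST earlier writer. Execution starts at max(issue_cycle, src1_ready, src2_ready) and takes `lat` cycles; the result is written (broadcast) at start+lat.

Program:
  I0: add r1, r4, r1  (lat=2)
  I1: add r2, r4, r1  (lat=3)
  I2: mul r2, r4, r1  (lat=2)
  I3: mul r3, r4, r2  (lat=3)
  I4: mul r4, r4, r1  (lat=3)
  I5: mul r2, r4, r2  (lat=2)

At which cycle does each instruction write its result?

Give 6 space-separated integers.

I0 add r1: issue@1 deps=(None,None) exec_start@1 write@3
I1 add r2: issue@2 deps=(None,0) exec_start@3 write@6
I2 mul r2: issue@3 deps=(None,0) exec_start@3 write@5
I3 mul r3: issue@4 deps=(None,2) exec_start@5 write@8
I4 mul r4: issue@5 deps=(None,0) exec_start@5 write@8
I5 mul r2: issue@6 deps=(4,2) exec_start@8 write@10

Answer: 3 6 5 8 8 10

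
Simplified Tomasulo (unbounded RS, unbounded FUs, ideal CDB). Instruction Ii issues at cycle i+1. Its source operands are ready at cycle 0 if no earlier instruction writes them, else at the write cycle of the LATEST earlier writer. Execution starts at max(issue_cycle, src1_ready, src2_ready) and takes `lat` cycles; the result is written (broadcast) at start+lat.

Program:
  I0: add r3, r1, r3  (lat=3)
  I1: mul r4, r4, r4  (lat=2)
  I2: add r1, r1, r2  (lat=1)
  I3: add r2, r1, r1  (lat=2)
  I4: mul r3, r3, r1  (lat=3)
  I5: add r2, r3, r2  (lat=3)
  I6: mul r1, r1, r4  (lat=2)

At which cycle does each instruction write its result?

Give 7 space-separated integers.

Answer: 4 4 4 6 8 11 9

Derivation:
I0 add r3: issue@1 deps=(None,None) exec_start@1 write@4
I1 mul r4: issue@2 deps=(None,None) exec_start@2 write@4
I2 add r1: issue@3 deps=(None,None) exec_start@3 write@4
I3 add r2: issue@4 deps=(2,2) exec_start@4 write@6
I4 mul r3: issue@5 deps=(0,2) exec_start@5 write@8
I5 add r2: issue@6 deps=(4,3) exec_start@8 write@11
I6 mul r1: issue@7 deps=(2,1) exec_start@7 write@9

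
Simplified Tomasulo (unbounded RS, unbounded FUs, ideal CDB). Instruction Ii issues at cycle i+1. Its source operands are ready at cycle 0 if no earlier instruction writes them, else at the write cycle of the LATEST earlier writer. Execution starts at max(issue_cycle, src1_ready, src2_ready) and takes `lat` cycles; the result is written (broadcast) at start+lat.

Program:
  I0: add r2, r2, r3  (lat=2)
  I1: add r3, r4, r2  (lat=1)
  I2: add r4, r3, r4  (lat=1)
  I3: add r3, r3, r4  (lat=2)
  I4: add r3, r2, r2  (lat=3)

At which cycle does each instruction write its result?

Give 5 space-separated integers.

Answer: 3 4 5 7 8

Derivation:
I0 add r2: issue@1 deps=(None,None) exec_start@1 write@3
I1 add r3: issue@2 deps=(None,0) exec_start@3 write@4
I2 add r4: issue@3 deps=(1,None) exec_start@4 write@5
I3 add r3: issue@4 deps=(1,2) exec_start@5 write@7
I4 add r3: issue@5 deps=(0,0) exec_start@5 write@8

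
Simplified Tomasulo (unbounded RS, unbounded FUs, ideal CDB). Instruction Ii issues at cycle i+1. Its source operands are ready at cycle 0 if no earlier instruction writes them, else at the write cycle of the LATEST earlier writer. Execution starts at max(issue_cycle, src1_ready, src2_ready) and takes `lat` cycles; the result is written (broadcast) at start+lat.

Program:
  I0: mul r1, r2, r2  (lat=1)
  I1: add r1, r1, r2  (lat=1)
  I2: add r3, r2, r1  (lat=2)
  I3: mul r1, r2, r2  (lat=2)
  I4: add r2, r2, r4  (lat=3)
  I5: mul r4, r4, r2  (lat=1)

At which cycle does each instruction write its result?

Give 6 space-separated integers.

Answer: 2 3 5 6 8 9

Derivation:
I0 mul r1: issue@1 deps=(None,None) exec_start@1 write@2
I1 add r1: issue@2 deps=(0,None) exec_start@2 write@3
I2 add r3: issue@3 deps=(None,1) exec_start@3 write@5
I3 mul r1: issue@4 deps=(None,None) exec_start@4 write@6
I4 add r2: issue@5 deps=(None,None) exec_start@5 write@8
I5 mul r4: issue@6 deps=(None,4) exec_start@8 write@9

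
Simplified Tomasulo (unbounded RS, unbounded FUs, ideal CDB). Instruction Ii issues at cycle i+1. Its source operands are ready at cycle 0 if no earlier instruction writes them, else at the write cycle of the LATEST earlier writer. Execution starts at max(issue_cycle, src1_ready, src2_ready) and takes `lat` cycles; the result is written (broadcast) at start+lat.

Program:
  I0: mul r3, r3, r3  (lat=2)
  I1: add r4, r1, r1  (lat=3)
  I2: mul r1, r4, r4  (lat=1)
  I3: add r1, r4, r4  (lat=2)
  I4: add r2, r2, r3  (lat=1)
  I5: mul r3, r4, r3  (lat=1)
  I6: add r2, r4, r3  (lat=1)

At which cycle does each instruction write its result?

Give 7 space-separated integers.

I0 mul r3: issue@1 deps=(None,None) exec_start@1 write@3
I1 add r4: issue@2 deps=(None,None) exec_start@2 write@5
I2 mul r1: issue@3 deps=(1,1) exec_start@5 write@6
I3 add r1: issue@4 deps=(1,1) exec_start@5 write@7
I4 add r2: issue@5 deps=(None,0) exec_start@5 write@6
I5 mul r3: issue@6 deps=(1,0) exec_start@6 write@7
I6 add r2: issue@7 deps=(1,5) exec_start@7 write@8

Answer: 3 5 6 7 6 7 8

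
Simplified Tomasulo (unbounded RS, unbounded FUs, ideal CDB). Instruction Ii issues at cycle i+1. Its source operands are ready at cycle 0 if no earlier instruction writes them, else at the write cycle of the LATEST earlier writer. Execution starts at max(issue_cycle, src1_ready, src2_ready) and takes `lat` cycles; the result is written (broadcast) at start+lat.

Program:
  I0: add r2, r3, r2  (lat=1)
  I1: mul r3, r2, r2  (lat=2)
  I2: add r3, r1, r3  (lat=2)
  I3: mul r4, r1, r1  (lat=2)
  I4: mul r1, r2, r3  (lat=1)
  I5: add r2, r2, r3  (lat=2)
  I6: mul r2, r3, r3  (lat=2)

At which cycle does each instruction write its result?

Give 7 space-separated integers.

I0 add r2: issue@1 deps=(None,None) exec_start@1 write@2
I1 mul r3: issue@2 deps=(0,0) exec_start@2 write@4
I2 add r3: issue@3 deps=(None,1) exec_start@4 write@6
I3 mul r4: issue@4 deps=(None,None) exec_start@4 write@6
I4 mul r1: issue@5 deps=(0,2) exec_start@6 write@7
I5 add r2: issue@6 deps=(0,2) exec_start@6 write@8
I6 mul r2: issue@7 deps=(2,2) exec_start@7 write@9

Answer: 2 4 6 6 7 8 9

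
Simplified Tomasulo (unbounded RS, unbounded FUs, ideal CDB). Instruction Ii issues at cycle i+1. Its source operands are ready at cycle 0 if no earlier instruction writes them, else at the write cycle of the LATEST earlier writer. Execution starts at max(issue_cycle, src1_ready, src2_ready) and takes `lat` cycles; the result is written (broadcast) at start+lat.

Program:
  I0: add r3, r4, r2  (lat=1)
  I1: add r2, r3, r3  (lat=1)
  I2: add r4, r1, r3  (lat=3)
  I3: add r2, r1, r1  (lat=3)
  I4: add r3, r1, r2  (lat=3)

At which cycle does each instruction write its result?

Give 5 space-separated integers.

I0 add r3: issue@1 deps=(None,None) exec_start@1 write@2
I1 add r2: issue@2 deps=(0,0) exec_start@2 write@3
I2 add r4: issue@3 deps=(None,0) exec_start@3 write@6
I3 add r2: issue@4 deps=(None,None) exec_start@4 write@7
I4 add r3: issue@5 deps=(None,3) exec_start@7 write@10

Answer: 2 3 6 7 10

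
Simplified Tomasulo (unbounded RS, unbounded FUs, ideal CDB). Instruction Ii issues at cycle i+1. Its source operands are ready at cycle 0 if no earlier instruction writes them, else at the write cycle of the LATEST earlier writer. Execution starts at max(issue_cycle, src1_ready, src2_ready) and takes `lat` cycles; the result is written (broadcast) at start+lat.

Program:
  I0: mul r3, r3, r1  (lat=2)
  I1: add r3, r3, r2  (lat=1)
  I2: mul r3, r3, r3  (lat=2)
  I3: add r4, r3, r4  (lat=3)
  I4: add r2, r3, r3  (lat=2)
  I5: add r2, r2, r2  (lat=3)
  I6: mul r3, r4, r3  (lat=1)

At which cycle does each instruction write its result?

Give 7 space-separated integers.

Answer: 3 4 6 9 8 11 10

Derivation:
I0 mul r3: issue@1 deps=(None,None) exec_start@1 write@3
I1 add r3: issue@2 deps=(0,None) exec_start@3 write@4
I2 mul r3: issue@3 deps=(1,1) exec_start@4 write@6
I3 add r4: issue@4 deps=(2,None) exec_start@6 write@9
I4 add r2: issue@5 deps=(2,2) exec_start@6 write@8
I5 add r2: issue@6 deps=(4,4) exec_start@8 write@11
I6 mul r3: issue@7 deps=(3,2) exec_start@9 write@10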